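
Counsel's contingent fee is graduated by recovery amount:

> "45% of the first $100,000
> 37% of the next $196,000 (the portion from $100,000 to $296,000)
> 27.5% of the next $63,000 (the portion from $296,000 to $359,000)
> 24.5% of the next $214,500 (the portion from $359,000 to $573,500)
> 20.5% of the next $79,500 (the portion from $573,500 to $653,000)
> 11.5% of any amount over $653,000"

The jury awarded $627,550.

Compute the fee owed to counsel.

First $100,000 at 45% = $45,000.00
Next $196,000 at 37% = $72,520.00
Next $63,000 at 27.5% = $17,325.00
Next $214,500 at 24.5% = $52,552.50
Remaining $54,050 at 20.5% = $11,080.25
Fee: $45,000.00 + $72,520.00 + $17,325.00 + $52,552.50 + $11,080.25 = $198,477.75

$198,477.75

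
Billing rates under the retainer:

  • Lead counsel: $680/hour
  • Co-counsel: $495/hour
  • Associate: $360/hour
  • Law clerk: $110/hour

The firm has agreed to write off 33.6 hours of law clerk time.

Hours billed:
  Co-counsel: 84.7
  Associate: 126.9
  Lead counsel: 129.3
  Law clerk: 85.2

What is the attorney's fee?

$181,210.50

Lead counsel: 129.3 × $680 = $87,924.00
Co-counsel: 84.7 × $495 = $41,926.50
Associate: 126.9 × $360 = $45,684.00
Law clerk: 85.2 × $110 = $9,372.00
Subtotal: $184,906.50
Write-off: 33.6 × $110 = $3,696.00
Total: $184,906.50 − $3,696.00 = $181,210.50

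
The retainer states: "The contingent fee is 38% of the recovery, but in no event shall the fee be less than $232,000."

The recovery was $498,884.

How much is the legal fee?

38% of $498,884 = $189,575.92
That is below the $232,000 minimum, so the minimum applies.

$232,000.00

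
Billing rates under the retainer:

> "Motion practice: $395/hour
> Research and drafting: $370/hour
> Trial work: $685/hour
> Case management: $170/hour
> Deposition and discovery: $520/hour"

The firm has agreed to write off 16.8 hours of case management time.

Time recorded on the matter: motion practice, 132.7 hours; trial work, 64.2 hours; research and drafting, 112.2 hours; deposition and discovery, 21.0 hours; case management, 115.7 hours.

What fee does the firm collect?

Motion practice: 132.7 × $395 = $52,416.50
Research and drafting: 112.2 × $370 = $41,514.00
Trial work: 64.2 × $685 = $43,977.00
Case management: 115.7 × $170 = $19,669.00
Deposition and discovery: 21.0 × $520 = $10,920.00
Subtotal: $168,496.50
Write-off: 16.8 × $170 = $2,856.00
Total: $168,496.50 − $2,856.00 = $165,640.50

$165,640.50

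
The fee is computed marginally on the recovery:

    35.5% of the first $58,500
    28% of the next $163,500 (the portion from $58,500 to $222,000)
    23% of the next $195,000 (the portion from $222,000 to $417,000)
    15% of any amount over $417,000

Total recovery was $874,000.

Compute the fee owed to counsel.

$179,947.50

First $58,500 at 35.5% = $20,767.50
Next $163,500 at 28% = $45,780.00
Next $195,000 at 23% = $44,850.00
Remaining $457,000 at 15% = $68,550.00
Fee: $20,767.50 + $45,780.00 + $44,850.00 + $68,550.00 = $179,947.50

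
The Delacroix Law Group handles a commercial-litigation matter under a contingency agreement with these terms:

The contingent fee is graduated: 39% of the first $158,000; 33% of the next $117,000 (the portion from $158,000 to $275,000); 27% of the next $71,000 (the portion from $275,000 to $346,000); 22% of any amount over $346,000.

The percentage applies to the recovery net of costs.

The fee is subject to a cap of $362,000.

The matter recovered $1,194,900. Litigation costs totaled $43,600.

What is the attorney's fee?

Fee base (net of costs): $1,194,900 − $43,600 = $1,151,300
First $158,000 at 39% = $61,620.00
Next $117,000 at 33% = $38,610.00
Next $71,000 at 27% = $19,170.00
Remaining $805,300 at 22% = $177,166.00
Fee: $61,620.00 + $38,610.00 + $19,170.00 + $177,166.00 = $296,566.00
$296,566.00 is under the $362,000 cap.

$296,566.00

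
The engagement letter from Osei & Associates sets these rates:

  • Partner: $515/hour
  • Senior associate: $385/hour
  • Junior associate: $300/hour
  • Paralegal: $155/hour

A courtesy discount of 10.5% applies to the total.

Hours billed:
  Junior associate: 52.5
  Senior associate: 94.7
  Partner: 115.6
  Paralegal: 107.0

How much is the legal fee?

$114,854.01

Partner: 115.6 × $515 = $59,534.00
Senior associate: 94.7 × $385 = $36,459.50
Junior associate: 52.5 × $300 = $15,750.00
Paralegal: 107.0 × $155 = $16,585.00
Subtotal: $128,328.50
Less 10.5% discount: −$13,474.49
Total: $128,328.50 − $13,474.49 = $114,854.01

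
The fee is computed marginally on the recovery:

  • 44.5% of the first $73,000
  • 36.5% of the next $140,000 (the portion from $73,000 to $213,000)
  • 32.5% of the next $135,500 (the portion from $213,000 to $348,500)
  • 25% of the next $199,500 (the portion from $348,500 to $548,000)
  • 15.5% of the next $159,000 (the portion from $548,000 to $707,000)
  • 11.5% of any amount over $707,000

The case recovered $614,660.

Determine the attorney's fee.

First $73,000 at 44.5% = $32,485.00
Next $140,000 at 36.5% = $51,100.00
Next $135,500 at 32.5% = $44,037.50
Next $199,500 at 25% = $49,875.00
Remaining $66,660 at 15.5% = $10,332.30
Fee: $32,485.00 + $51,100.00 + $44,037.50 + $49,875.00 + $10,332.30 = $187,829.80

$187,829.80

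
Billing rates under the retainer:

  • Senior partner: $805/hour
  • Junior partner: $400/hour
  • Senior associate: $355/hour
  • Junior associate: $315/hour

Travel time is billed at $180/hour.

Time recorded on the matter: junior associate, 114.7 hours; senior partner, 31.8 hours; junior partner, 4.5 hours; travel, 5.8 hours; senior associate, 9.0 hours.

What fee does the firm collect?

Senior partner: 31.8 × $805 = $25,599.00
Junior partner: 4.5 × $400 = $1,800.00
Senior associate: 9.0 × $355 = $3,195.00
Junior associate: 114.7 × $315 = $36,130.50
Subtotal: $25,599.00 + $1,800.00 + $3,195.00 + $36,130.50 = $66,724.50
Travel: 5.8 × $180 = $1,044.00
Total: $66,724.50 + $1,044.00 = $67,768.50

$67,768.50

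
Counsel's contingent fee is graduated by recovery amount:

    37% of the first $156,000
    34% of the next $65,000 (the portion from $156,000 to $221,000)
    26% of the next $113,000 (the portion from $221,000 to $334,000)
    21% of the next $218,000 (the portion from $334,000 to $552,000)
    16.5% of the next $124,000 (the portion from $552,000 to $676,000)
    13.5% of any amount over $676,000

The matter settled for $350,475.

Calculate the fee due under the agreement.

$112,659.75

First $156,000 at 37% = $57,720.00
Next $65,000 at 34% = $22,100.00
Next $113,000 at 26% = $29,380.00
Remaining $16,475 at 21% = $3,459.75
Fee: $57,720.00 + $22,100.00 + $29,380.00 + $3,459.75 = $112,659.75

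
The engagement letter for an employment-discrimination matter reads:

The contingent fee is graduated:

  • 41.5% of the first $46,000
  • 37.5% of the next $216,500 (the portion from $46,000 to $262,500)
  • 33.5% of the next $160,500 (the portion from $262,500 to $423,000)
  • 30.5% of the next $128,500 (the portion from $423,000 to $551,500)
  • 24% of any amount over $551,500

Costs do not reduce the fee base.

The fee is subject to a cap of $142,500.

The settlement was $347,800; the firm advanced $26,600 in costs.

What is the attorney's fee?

$128,853.00

Fee base is the gross recovery, $347,800; costs are reimbursed separately.
First $46,000 at 41.5% = $19,090.00
Next $216,500 at 37.5% = $81,187.50
Remaining $85,300 at 33.5% = $28,575.50
Fee: $19,090.00 + $81,187.50 + $28,575.50 = $128,853.00
$128,853.00 is under the $142,500 cap.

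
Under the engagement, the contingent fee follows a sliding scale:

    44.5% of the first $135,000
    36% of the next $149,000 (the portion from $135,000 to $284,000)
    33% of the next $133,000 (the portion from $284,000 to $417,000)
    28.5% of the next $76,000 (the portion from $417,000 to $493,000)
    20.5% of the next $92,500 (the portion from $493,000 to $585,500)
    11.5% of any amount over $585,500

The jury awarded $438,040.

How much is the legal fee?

First $135,000 at 44.5% = $60,075.00
Next $149,000 at 36% = $53,640.00
Next $133,000 at 33% = $43,890.00
Remaining $21,040 at 28.5% = $5,996.40
Fee: $60,075.00 + $53,640.00 + $43,890.00 + $5,996.40 = $163,601.40

$163,601.40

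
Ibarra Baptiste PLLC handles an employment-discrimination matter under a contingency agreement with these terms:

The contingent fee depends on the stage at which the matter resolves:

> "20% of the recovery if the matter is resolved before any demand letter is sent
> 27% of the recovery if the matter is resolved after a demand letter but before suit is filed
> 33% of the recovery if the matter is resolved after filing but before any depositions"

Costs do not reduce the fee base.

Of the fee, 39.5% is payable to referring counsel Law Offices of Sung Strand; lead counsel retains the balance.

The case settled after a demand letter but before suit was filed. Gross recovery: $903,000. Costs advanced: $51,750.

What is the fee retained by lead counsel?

$147,505.05

Fee base is the gross recovery, $903,000; costs are reimbursed separately.
The matter settled after a demand letter but before suit was filed, so the 27% rate applies.
$903,000 × 27% = $243,810.00
Referral share: 39.5% of $243,810.00 = $96,304.95; lead counsel retains $243,810.00 − $96,304.95 = $147,505.05.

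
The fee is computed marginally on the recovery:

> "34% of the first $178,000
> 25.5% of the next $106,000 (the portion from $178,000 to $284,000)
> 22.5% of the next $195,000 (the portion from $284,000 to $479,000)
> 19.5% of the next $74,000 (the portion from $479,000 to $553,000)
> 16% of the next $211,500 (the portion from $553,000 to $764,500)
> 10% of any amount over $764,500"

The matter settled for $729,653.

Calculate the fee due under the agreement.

$174,119.48

First $178,000 at 34% = $60,520.00
Next $106,000 at 25.5% = $27,030.00
Next $195,000 at 22.5% = $43,875.00
Next $74,000 at 19.5% = $14,430.00
Remaining $176,653 at 16% = $28,264.48
Fee: $60,520.00 + $27,030.00 + $43,875.00 + $14,430.00 + $28,264.48 = $174,119.48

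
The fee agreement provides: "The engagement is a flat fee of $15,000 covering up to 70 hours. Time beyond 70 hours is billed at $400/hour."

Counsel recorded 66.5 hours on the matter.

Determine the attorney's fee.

$15,000.00

66.5 hours is within the 70-hour scope; only the flat fee applies.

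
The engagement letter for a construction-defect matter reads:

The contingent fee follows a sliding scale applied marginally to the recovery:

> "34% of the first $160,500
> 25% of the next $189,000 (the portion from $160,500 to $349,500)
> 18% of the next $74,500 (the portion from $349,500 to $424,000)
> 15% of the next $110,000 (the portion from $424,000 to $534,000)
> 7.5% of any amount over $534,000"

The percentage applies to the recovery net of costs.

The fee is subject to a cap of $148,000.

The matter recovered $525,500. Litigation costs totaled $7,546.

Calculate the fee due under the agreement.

$129,323.10

Fee base (net of costs): $525,500 − $7,546 = $517,954
First $160,500 at 34% = $54,570.00
Next $189,000 at 25% = $47,250.00
Next $74,500 at 18% = $13,410.00
Remaining $93,954 at 15% = $14,093.10
Fee: $54,570.00 + $47,250.00 + $13,410.00 + $14,093.10 = $129,323.10
$129,323.10 is under the $148,000 cap.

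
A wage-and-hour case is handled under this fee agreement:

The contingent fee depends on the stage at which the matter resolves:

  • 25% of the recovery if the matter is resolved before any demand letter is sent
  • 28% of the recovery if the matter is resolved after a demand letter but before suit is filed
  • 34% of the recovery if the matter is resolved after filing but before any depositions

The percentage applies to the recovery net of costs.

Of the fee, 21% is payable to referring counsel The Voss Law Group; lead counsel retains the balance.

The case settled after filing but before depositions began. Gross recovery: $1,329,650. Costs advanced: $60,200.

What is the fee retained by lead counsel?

$340,974.27

Fee base (net of costs): $1,329,650 − $60,200 = $1,269,450
The matter settled after filing but before depositions began, so the 34% rate applies.
$1,269,450 × 34% = $431,613.00
Referral share: 21% of $431,613.00 = $90,638.73; lead counsel retains $431,613.00 − $90,638.73 = $340,974.27.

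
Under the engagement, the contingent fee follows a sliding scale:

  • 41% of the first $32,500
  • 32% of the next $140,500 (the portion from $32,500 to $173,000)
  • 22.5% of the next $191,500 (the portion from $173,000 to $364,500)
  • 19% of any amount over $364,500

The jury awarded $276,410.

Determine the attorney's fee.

First $32,500 at 41% = $13,325.00
Next $140,500 at 32% = $44,960.00
Remaining $103,410 at 22.5% = $23,267.25
Fee: $13,325.00 + $44,960.00 + $23,267.25 = $81,552.25

$81,552.25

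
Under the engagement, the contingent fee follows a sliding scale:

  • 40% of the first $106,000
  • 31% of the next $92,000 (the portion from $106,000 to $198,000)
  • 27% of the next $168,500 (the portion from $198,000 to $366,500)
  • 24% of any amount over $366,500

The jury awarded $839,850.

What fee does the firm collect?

First $106,000 at 40% = $42,400.00
Next $92,000 at 31% = $28,520.00
Next $168,500 at 27% = $45,495.00
Remaining $473,350 at 24% = $113,604.00
Fee: $42,400.00 + $28,520.00 + $45,495.00 + $113,604.00 = $230,019.00

$230,019.00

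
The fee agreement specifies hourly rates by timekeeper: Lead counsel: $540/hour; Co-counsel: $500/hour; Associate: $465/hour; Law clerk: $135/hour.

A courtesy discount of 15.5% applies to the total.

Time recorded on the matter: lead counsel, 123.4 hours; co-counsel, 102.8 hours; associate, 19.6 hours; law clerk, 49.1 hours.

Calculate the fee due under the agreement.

$113,042.83

Lead counsel: 123.4 × $540 = $66,636.00
Co-counsel: 102.8 × $500 = $51,400.00
Associate: 19.6 × $465 = $9,114.00
Law clerk: 49.1 × $135 = $6,628.50
Subtotal: $133,778.50
Less 15.5% discount: −$20,735.67
Total: $133,778.50 − $20,735.67 = $113,042.83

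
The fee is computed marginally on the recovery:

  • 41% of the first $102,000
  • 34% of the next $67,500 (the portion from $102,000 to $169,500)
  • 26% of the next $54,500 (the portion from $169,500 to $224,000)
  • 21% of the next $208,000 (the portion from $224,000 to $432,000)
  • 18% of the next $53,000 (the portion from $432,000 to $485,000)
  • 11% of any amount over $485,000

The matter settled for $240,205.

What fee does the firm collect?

First $102,000 at 41% = $41,820.00
Next $67,500 at 34% = $22,950.00
Next $54,500 at 26% = $14,170.00
Remaining $16,205 at 21% = $3,403.05
Fee: $41,820.00 + $22,950.00 + $14,170.00 + $3,403.05 = $82,343.05

$82,343.05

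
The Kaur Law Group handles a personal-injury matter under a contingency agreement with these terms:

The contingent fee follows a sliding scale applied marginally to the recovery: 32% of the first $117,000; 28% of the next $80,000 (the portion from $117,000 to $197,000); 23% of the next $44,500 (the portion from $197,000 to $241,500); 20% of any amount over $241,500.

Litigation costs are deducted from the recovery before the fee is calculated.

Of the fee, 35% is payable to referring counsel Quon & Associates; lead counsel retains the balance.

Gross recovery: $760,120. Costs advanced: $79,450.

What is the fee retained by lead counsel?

Fee base (net of costs): $760,120 − $79,450 = $680,670
First $117,000 at 32% = $37,440.00
Next $80,000 at 28% = $22,400.00
Next $44,500 at 23% = $10,235.00
Remaining $439,170 at 20% = $87,834.00
Fee: $37,440.00 + $22,400.00 + $10,235.00 + $87,834.00 = $157,909.00
Referral share: 35% of $157,909.00 = $55,268.15; lead counsel retains $157,909.00 − $55,268.15 = $102,640.85.

$102,640.85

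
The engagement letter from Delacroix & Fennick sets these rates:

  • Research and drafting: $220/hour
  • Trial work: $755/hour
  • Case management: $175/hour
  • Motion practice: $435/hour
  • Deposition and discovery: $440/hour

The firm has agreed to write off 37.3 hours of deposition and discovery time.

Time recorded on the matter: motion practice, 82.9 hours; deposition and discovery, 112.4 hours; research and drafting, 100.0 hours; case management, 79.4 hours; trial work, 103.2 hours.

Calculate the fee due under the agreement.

$182,916.50

Research and drafting: 100.0 × $220 = $22,000.00
Trial work: 103.2 × $755 = $77,916.00
Case management: 79.4 × $175 = $13,895.00
Motion practice: 82.9 × $435 = $36,061.50
Deposition and discovery: 112.4 × $440 = $49,456.00
Subtotal: $199,328.50
Write-off: 37.3 × $440 = $16,412.00
Total: $199,328.50 − $16,412.00 = $182,916.50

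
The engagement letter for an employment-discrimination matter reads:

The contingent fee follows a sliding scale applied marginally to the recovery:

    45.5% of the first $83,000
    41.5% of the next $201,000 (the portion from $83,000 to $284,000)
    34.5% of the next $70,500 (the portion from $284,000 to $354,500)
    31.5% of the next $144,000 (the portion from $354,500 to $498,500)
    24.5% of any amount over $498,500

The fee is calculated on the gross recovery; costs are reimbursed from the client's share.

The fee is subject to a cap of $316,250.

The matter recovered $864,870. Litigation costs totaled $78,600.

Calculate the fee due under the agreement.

Fee base is the gross recovery, $864,870; costs are reimbursed separately.
First $83,000 at 45.5% = $37,765.00
Next $201,000 at 41.5% = $83,415.00
Next $70,500 at 34.5% = $24,322.50
Next $144,000 at 31.5% = $45,360.00
Remaining $366,370 at 24.5% = $89,760.65
Fee: $37,765.00 + $83,415.00 + $24,322.50 + $45,360.00 + $89,760.65 = $280,623.15
$280,623.15 is under the $316,250 cap.

$280,623.15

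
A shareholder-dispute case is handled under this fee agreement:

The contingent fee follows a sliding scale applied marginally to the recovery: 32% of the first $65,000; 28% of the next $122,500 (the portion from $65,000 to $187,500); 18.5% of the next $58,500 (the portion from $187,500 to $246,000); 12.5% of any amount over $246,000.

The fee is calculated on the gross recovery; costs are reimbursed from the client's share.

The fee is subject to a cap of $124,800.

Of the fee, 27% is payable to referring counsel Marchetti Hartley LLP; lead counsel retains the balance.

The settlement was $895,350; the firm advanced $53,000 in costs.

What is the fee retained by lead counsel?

$91,104.00

Fee base is the gross recovery, $895,350; costs are reimbursed separately.
First $65,000 at 32% = $20,800.00
Next $122,500 at 28% = $34,300.00
Next $58,500 at 18.5% = $10,822.50
Remaining $649,350 at 12.5% = $81,168.75
Fee: $20,800.00 + $34,300.00 + $10,822.50 + $81,168.75 = $147,091.25
$147,091.25 exceeds the $124,800 cap, so the fee is capped at $124,800.00.
Referral share: 27% of $124,800.00 = $33,696.00; lead counsel retains $124,800.00 − $33,696.00 = $91,104.00.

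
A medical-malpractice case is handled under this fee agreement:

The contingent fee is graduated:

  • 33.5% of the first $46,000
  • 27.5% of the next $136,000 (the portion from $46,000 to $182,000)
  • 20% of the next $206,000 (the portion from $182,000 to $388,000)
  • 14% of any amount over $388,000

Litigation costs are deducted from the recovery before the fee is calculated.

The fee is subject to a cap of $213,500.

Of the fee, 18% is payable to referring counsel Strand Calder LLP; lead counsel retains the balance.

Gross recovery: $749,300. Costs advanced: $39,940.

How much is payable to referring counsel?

$25,020.07

Fee base (net of costs): $749,300 − $39,940 = $709,360
First $46,000 at 33.5% = $15,410.00
Next $136,000 at 27.5% = $37,400.00
Next $206,000 at 20% = $41,200.00
Remaining $321,360 at 14% = $44,990.40
Fee: $15,410.00 + $37,400.00 + $41,200.00 + $44,990.40 = $139,000.40
$139,000.40 is under the $213,500 cap.
Referral share: 18% of $139,000.40 = $25,020.07; lead counsel retains $139,000.40 − $25,020.07 = $113,980.33.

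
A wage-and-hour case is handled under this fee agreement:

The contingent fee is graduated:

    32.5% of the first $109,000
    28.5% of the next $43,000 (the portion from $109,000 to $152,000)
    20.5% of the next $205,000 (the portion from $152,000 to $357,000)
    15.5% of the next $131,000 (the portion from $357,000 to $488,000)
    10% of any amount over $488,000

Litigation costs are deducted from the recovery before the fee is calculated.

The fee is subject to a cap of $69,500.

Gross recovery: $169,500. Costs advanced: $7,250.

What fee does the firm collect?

$49,781.25

Fee base (net of costs): $169,500 − $7,250 = $162,250
First $109,000 at 32.5% = $35,425.00
Next $43,000 at 28.5% = $12,255.00
Remaining $10,250 at 20.5% = $2,101.25
Fee: $35,425.00 + $12,255.00 + $2,101.25 = $49,781.25
$49,781.25 is under the $69,500 cap.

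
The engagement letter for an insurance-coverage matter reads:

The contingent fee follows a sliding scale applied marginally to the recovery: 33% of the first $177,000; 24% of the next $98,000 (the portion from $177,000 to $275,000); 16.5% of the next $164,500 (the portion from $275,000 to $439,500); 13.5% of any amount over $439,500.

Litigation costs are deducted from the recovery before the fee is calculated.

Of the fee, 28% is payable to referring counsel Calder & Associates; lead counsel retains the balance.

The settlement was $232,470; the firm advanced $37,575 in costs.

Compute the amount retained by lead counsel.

Fee base (net of costs): $232,470 − $37,575 = $194,895
First $177,000 at 33% = $58,410.00
Remaining $17,895 at 24% = $4,294.80
Fee: $58,410.00 + $4,294.80 = $62,704.80
Referral share: 28% of $62,704.80 = $17,557.34; lead counsel retains $62,704.80 − $17,557.34 = $45,147.46.

$45,147.46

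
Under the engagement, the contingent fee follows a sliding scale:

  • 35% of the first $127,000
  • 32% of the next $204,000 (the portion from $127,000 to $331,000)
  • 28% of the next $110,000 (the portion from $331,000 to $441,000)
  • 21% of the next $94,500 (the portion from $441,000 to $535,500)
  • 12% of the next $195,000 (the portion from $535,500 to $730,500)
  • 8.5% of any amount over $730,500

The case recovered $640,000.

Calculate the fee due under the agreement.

$172,915.00

First $127,000 at 35% = $44,450.00
Next $204,000 at 32% = $65,280.00
Next $110,000 at 28% = $30,800.00
Next $94,500 at 21% = $19,845.00
Remaining $104,500 at 12% = $12,540.00
Fee: $44,450.00 + $65,280.00 + $30,800.00 + $19,845.00 + $12,540.00 = $172,915.00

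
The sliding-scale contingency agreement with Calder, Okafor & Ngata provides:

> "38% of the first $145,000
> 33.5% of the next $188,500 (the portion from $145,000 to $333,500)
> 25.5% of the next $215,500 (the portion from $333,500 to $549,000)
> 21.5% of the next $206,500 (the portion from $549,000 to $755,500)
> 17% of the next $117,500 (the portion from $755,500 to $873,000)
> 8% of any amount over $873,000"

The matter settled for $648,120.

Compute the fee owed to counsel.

$194,510.80

First $145,000 at 38% = $55,100.00
Next $188,500 at 33.5% = $63,147.50
Next $215,500 at 25.5% = $54,952.50
Remaining $99,120 at 21.5% = $21,310.80
Fee: $55,100.00 + $63,147.50 + $54,952.50 + $21,310.80 = $194,510.80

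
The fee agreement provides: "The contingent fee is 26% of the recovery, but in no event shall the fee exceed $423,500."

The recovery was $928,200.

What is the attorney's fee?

26% of $928,200 = $241,332.00
That is under the $423,500 cap.

$241,332.00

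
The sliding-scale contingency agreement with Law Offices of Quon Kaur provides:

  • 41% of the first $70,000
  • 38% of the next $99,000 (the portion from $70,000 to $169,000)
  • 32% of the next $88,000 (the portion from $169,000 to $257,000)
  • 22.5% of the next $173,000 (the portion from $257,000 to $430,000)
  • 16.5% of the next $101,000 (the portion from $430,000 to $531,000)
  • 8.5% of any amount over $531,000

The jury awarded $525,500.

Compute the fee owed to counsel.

$149,162.50

First $70,000 at 41% = $28,700.00
Next $99,000 at 38% = $37,620.00
Next $88,000 at 32% = $28,160.00
Next $173,000 at 22.5% = $38,925.00
Remaining $95,500 at 16.5% = $15,757.50
Fee: $28,700.00 + $37,620.00 + $28,160.00 + $38,925.00 + $15,757.50 = $149,162.50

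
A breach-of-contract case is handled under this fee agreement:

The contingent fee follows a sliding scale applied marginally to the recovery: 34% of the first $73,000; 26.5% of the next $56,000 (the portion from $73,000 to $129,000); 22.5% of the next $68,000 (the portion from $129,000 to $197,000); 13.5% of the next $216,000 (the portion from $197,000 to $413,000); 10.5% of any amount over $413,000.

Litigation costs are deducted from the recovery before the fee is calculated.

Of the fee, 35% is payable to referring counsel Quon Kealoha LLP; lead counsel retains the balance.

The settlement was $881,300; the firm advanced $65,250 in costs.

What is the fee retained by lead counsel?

Fee base (net of costs): $881,300 − $65,250 = $816,050
First $73,000 at 34% = $24,820.00
Next $56,000 at 26.5% = $14,840.00
Next $68,000 at 22.5% = $15,300.00
Next $216,000 at 13.5% = $29,160.00
Remaining $403,050 at 10.5% = $42,320.25
Fee: $24,820.00 + $14,840.00 + $15,300.00 + $29,160.00 + $42,320.25 = $126,440.25
Referral share: 35% of $126,440.25 = $44,254.09; lead counsel retains $126,440.25 − $44,254.09 = $82,186.16.

$82,186.16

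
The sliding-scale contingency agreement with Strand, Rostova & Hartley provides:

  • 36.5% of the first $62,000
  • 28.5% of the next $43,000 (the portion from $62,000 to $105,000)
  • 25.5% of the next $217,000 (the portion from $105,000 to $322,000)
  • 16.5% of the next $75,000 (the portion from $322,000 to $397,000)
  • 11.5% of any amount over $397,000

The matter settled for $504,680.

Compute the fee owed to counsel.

First $62,000 at 36.5% = $22,630.00
Next $43,000 at 28.5% = $12,255.00
Next $217,000 at 25.5% = $55,335.00
Next $75,000 at 16.5% = $12,375.00
Remaining $107,680 at 11.5% = $12,383.20
Fee: $22,630.00 + $12,255.00 + $55,335.00 + $12,375.00 + $12,383.20 = $114,978.20

$114,978.20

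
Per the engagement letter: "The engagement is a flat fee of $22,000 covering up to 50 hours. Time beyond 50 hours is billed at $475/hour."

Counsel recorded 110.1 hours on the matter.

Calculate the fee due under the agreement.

Flat fee: $22,000.00
Excess hours: 110.1 − 50 = 60.1
Overrun: 60.1 × $475 = $28,547.50
Total: $22,000.00 + $28,547.50 = $50,547.50

$50,547.50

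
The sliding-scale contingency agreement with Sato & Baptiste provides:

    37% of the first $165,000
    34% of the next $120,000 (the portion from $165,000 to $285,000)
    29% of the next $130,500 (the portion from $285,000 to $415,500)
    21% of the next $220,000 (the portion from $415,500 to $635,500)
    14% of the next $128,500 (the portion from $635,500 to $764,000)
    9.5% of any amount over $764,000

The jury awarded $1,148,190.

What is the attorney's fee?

$240,383.05

First $165,000 at 37% = $61,050.00
Next $120,000 at 34% = $40,800.00
Next $130,500 at 29% = $37,845.00
Next $220,000 at 21% = $46,200.00
Next $128,500 at 14% = $17,990.00
Remaining $384,190 at 9.5% = $36,498.05
Fee: $61,050.00 + $40,800.00 + $37,845.00 + $46,200.00 + $17,990.00 + $36,498.05 = $240,383.05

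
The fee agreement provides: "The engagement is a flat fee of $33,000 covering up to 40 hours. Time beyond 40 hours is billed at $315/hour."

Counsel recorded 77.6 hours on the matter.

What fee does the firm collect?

Flat fee: $33,000.00
Excess hours: 77.6 − 40 = 37.6
Overrun: 37.6 × $315 = $11,844.00
Total: $33,000.00 + $11,844.00 = $44,844.00

$44,844.00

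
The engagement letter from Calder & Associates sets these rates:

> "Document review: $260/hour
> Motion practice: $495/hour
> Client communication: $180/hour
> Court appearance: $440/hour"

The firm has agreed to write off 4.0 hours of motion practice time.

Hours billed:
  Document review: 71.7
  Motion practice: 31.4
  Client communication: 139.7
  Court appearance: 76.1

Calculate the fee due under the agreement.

$90,835.00

Document review: 71.7 × $260 = $18,642.00
Motion practice: 31.4 × $495 = $15,543.00
Client communication: 139.7 × $180 = $25,146.00
Court appearance: 76.1 × $440 = $33,484.00
Subtotal: $92,815.00
Write-off: 4.0 × $495 = $1,980.00
Total: $92,815.00 − $1,980.00 = $90,835.00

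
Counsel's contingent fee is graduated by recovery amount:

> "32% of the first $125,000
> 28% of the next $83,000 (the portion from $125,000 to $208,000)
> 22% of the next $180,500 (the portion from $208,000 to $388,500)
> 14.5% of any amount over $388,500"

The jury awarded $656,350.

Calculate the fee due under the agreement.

First $125,000 at 32% = $40,000.00
Next $83,000 at 28% = $23,240.00
Next $180,500 at 22% = $39,710.00
Remaining $267,850 at 14.5% = $38,838.25
Fee: $40,000.00 + $23,240.00 + $39,710.00 + $38,838.25 = $141,788.25

$141,788.25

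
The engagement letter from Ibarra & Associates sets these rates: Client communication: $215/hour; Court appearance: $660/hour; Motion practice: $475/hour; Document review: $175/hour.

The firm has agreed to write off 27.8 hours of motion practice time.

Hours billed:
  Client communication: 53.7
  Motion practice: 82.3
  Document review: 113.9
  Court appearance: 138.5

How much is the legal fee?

Client communication: 53.7 × $215 = $11,545.50
Court appearance: 138.5 × $660 = $91,410.00
Motion practice: 82.3 × $475 = $39,092.50
Document review: 113.9 × $175 = $19,932.50
Subtotal: $161,980.50
Write-off: 27.8 × $475 = $13,205.00
Total: $161,980.50 − $13,205.00 = $148,775.50

$148,775.50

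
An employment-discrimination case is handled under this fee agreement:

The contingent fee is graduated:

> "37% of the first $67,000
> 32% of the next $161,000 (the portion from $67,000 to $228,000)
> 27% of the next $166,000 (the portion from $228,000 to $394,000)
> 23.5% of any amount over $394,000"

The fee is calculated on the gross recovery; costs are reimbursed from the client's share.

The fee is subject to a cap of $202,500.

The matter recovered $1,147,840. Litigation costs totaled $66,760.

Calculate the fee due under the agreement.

Fee base is the gross recovery, $1,147,840; costs are reimbursed separately.
First $67,000 at 37% = $24,790.00
Next $161,000 at 32% = $51,520.00
Next $166,000 at 27% = $44,820.00
Remaining $753,840 at 23.5% = $177,152.40
Fee: $24,790.00 + $51,520.00 + $44,820.00 + $177,152.40 = $298,282.40
$298,282.40 exceeds the $202,500 cap, so the fee is capped at $202,500.00.

$202,500.00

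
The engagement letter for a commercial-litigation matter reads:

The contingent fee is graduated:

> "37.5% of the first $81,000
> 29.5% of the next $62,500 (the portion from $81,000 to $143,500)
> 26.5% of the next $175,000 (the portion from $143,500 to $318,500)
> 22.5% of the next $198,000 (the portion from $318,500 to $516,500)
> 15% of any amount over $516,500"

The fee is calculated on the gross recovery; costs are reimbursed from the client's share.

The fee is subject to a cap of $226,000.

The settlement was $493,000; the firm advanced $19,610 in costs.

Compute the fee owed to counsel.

Fee base is the gross recovery, $493,000; costs are reimbursed separately.
First $81,000 at 37.5% = $30,375.00
Next $62,500 at 29.5% = $18,437.50
Next $175,000 at 26.5% = $46,375.00
Remaining $174,500 at 22.5% = $39,262.50
Fee: $30,375.00 + $18,437.50 + $46,375.00 + $39,262.50 = $134,450.00
$134,450.00 is under the $226,000 cap.

$134,450.00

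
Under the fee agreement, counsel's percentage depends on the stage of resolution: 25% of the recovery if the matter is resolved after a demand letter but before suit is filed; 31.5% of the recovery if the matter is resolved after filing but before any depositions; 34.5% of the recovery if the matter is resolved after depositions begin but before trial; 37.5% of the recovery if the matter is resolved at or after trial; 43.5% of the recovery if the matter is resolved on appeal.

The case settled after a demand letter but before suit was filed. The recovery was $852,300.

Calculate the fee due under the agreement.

The matter settled after a demand letter but before suit was filed, so the 25% rate applies.
$852,300 × 25% = $213,075.00

$213,075.00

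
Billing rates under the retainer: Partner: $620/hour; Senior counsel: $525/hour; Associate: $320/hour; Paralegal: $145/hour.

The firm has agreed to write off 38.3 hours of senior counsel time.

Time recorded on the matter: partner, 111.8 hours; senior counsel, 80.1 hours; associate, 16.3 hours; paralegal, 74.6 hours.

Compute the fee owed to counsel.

Partner: 111.8 × $620 = $69,316.00
Senior counsel: 80.1 × $525 = $42,052.50
Associate: 16.3 × $320 = $5,216.00
Paralegal: 74.6 × $145 = $10,817.00
Subtotal: $127,401.50
Write-off: 38.3 × $525 = $20,107.50
Total: $127,401.50 − $20,107.50 = $107,294.00

$107,294.00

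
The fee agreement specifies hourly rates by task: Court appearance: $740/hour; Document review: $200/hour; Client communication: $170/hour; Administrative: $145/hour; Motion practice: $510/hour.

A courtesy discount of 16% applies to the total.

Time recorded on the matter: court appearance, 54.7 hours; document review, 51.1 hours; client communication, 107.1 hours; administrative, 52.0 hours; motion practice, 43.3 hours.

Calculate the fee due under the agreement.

Court appearance: 54.7 × $740 = $40,478.00
Document review: 51.1 × $200 = $10,220.00
Client communication: 107.1 × $170 = $18,207.00
Administrative: 52.0 × $145 = $7,540.00
Motion practice: 43.3 × $510 = $22,083.00
Subtotal: $98,528.00
Less 16% discount: −$15,764.48
Total: $98,528.00 − $15,764.48 = $82,763.52

$82,763.52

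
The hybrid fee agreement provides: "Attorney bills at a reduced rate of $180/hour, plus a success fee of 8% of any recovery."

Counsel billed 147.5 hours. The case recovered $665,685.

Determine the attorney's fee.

Hourly: 147.5 × $180 = $26,550.00
Success fee: 8% of $665,685 = $53,254.80
Total: $26,550.00 + $53,254.80 = $79,804.80

$79,804.80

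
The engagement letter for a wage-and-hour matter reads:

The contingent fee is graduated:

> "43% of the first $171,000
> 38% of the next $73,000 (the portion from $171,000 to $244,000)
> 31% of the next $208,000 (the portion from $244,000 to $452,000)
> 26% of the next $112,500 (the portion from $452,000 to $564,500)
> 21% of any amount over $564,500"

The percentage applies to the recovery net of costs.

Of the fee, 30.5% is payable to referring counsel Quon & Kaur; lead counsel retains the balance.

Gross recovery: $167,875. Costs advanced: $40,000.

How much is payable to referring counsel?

Fee base (net of costs): $167,875 − $40,000 = $127,875
First $127,875 at 43% = $54,986.25
Referral share: 30.5% of $54,986.25 = $16,770.81; lead counsel retains $54,986.25 − $16,770.81 = $38,215.44.

$16,770.81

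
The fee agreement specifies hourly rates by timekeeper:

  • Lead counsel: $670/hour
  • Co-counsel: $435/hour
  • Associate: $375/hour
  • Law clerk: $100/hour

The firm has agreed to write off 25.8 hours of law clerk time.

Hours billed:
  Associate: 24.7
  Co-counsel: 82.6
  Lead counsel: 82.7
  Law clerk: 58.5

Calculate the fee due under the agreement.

Lead counsel: 82.7 × $670 = $55,409.00
Co-counsel: 82.6 × $435 = $35,931.00
Associate: 24.7 × $375 = $9,262.50
Law clerk: 58.5 × $100 = $5,850.00
Subtotal: $106,452.50
Write-off: 25.8 × $100 = $2,580.00
Total: $106,452.50 − $2,580.00 = $103,872.50

$103,872.50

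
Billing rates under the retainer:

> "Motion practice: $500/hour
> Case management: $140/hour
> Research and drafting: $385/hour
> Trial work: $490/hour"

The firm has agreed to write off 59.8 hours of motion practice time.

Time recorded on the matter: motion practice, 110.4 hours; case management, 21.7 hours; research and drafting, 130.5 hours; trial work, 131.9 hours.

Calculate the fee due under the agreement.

$143,211.50

Motion practice: 110.4 × $500 = $55,200.00
Case management: 21.7 × $140 = $3,038.00
Research and drafting: 130.5 × $385 = $50,242.50
Trial work: 131.9 × $490 = $64,631.00
Subtotal: $173,111.50
Write-off: 59.8 × $500 = $29,900.00
Total: $173,111.50 − $29,900.00 = $143,211.50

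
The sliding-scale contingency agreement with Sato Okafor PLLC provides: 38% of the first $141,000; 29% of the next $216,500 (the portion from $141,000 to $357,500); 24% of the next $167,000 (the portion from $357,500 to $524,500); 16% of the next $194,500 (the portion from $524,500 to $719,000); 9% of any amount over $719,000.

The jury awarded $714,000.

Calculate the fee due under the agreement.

$186,765.00

First $141,000 at 38% = $53,580.00
Next $216,500 at 29% = $62,785.00
Next $167,000 at 24% = $40,080.00
Remaining $189,500 at 16% = $30,320.00
Fee: $53,580.00 + $62,785.00 + $40,080.00 + $30,320.00 = $186,765.00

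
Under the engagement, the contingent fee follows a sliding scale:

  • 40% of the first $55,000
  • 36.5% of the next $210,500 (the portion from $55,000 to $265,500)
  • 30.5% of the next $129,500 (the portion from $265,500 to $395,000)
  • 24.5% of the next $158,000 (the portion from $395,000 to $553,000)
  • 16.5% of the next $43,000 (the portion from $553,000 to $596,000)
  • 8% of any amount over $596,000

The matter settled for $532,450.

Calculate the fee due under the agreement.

First $55,000 at 40% = $22,000.00
Next $210,500 at 36.5% = $76,832.50
Next $129,500 at 30.5% = $39,497.50
Remaining $137,450 at 24.5% = $33,675.25
Fee: $22,000.00 + $76,832.50 + $39,497.50 + $33,675.25 = $172,005.25

$172,005.25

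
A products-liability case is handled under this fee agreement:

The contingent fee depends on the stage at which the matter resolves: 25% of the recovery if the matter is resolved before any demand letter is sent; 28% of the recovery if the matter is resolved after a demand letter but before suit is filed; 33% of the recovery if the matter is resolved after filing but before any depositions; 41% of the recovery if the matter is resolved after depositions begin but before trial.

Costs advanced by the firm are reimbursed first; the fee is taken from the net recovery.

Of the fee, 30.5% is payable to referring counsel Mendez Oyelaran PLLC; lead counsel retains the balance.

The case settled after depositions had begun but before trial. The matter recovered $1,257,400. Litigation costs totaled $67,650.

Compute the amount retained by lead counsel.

$339,019.26

Fee base (net of costs): $1,257,400 − $67,650 = $1,189,750
The matter settled after depositions had begun but before trial, so the 41% rate applies.
$1,189,750 × 41% = $487,797.50
Referral share: 30.5% of $487,797.50 = $148,778.24; lead counsel retains $487,797.50 − $148,778.24 = $339,019.26.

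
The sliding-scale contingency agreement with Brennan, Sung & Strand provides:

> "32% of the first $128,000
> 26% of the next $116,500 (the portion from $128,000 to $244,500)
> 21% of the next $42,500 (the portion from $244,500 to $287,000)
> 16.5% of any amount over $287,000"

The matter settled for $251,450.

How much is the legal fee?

$72,709.50

First $128,000 at 32% = $40,960.00
Next $116,500 at 26% = $30,290.00
Remaining $6,950 at 21% = $1,459.50
Fee: $40,960.00 + $30,290.00 + $1,459.50 = $72,709.50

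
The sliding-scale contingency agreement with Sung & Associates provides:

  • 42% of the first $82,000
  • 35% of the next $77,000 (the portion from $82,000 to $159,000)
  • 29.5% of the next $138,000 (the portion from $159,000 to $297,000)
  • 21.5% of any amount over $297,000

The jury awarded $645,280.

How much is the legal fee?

$176,980.20

First $82,000 at 42% = $34,440.00
Next $77,000 at 35% = $26,950.00
Next $138,000 at 29.5% = $40,710.00
Remaining $348,280 at 21.5% = $74,880.20
Fee: $34,440.00 + $26,950.00 + $40,710.00 + $74,880.20 = $176,980.20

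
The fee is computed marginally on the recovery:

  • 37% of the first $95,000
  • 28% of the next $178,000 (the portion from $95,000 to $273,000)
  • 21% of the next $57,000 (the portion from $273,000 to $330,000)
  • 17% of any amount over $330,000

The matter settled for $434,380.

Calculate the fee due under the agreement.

First $95,000 at 37% = $35,150.00
Next $178,000 at 28% = $49,840.00
Next $57,000 at 21% = $11,970.00
Remaining $104,380 at 17% = $17,744.60
Fee: $35,150.00 + $49,840.00 + $11,970.00 + $17,744.60 = $114,704.60

$114,704.60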